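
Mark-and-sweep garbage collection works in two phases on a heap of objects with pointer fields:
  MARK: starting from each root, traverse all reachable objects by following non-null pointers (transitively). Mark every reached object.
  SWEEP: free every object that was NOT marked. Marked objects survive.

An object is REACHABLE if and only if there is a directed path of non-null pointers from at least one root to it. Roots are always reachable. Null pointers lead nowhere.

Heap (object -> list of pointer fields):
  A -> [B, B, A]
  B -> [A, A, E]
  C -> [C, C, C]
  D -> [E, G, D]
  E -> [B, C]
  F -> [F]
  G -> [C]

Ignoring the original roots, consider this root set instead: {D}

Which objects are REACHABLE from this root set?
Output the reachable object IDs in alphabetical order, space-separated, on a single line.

Roots: D
Mark D: refs=E G D, marked=D
Mark E: refs=B C, marked=D E
Mark G: refs=C, marked=D E G
Mark B: refs=A A E, marked=B D E G
Mark C: refs=C C C, marked=B C D E G
Mark A: refs=B B A, marked=A B C D E G
Unmarked (collected): F

Answer: A B C D E G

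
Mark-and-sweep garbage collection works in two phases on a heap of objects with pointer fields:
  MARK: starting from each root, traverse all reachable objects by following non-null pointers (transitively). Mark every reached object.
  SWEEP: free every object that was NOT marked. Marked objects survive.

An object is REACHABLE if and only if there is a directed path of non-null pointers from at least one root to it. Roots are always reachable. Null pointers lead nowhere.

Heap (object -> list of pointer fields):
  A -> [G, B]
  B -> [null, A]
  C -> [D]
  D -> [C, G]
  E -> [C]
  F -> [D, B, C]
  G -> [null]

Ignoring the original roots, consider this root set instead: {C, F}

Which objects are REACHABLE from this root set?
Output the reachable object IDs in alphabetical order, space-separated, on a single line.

Roots: C F
Mark C: refs=D, marked=C
Mark F: refs=D B C, marked=C F
Mark D: refs=C G, marked=C D F
Mark B: refs=null A, marked=B C D F
Mark G: refs=null, marked=B C D F G
Mark A: refs=G B, marked=A B C D F G
Unmarked (collected): E

Answer: A B C D F G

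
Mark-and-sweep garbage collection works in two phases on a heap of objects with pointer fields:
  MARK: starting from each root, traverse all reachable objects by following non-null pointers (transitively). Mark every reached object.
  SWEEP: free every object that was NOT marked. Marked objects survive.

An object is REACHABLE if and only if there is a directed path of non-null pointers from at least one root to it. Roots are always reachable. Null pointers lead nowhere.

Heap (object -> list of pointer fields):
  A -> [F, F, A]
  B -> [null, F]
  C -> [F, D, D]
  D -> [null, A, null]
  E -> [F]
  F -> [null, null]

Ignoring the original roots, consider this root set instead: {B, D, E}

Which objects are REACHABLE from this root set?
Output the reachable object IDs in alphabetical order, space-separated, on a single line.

Roots: B D E
Mark B: refs=null F, marked=B
Mark D: refs=null A null, marked=B D
Mark E: refs=F, marked=B D E
Mark F: refs=null null, marked=B D E F
Mark A: refs=F F A, marked=A B D E F
Unmarked (collected): C

Answer: A B D E F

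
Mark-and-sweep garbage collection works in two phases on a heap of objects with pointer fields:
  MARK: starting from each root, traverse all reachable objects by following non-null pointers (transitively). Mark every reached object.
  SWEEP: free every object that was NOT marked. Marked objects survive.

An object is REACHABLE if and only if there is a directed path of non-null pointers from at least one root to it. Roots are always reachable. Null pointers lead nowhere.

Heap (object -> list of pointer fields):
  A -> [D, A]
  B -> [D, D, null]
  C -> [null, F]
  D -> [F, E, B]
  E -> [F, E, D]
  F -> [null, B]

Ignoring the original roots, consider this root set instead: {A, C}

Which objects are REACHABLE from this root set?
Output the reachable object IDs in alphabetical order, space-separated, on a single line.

Answer: A B C D E F

Derivation:
Roots: A C
Mark A: refs=D A, marked=A
Mark C: refs=null F, marked=A C
Mark D: refs=F E B, marked=A C D
Mark F: refs=null B, marked=A C D F
Mark E: refs=F E D, marked=A C D E F
Mark B: refs=D D null, marked=A B C D E F
Unmarked (collected): (none)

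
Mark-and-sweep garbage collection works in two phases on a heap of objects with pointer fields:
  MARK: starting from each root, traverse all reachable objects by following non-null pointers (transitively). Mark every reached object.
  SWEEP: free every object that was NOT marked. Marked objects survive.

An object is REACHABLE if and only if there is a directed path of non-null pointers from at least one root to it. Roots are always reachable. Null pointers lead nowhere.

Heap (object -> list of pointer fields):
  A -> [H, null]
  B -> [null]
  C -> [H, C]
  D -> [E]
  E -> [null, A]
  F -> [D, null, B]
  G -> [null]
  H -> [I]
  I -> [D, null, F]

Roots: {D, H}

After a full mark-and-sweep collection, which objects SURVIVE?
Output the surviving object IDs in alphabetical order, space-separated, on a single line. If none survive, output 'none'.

Answer: A B D E F H I

Derivation:
Roots: D H
Mark D: refs=E, marked=D
Mark H: refs=I, marked=D H
Mark E: refs=null A, marked=D E H
Mark I: refs=D null F, marked=D E H I
Mark A: refs=H null, marked=A D E H I
Mark F: refs=D null B, marked=A D E F H I
Mark B: refs=null, marked=A B D E F H I
Unmarked (collected): C G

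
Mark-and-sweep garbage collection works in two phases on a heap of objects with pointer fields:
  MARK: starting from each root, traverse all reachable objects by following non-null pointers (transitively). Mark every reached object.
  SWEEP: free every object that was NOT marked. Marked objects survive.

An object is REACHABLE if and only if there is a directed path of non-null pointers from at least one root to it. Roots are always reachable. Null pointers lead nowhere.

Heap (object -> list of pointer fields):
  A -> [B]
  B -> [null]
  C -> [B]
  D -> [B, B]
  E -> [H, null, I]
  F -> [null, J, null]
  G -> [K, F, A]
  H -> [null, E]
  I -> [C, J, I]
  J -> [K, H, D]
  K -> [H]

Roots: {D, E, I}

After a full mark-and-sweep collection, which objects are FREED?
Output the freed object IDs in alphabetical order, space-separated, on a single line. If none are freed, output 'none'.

Answer: A F G

Derivation:
Roots: D E I
Mark D: refs=B B, marked=D
Mark E: refs=H null I, marked=D E
Mark I: refs=C J I, marked=D E I
Mark B: refs=null, marked=B D E I
Mark H: refs=null E, marked=B D E H I
Mark C: refs=B, marked=B C D E H I
Mark J: refs=K H D, marked=B C D E H I J
Mark K: refs=H, marked=B C D E H I J K
Unmarked (collected): A F G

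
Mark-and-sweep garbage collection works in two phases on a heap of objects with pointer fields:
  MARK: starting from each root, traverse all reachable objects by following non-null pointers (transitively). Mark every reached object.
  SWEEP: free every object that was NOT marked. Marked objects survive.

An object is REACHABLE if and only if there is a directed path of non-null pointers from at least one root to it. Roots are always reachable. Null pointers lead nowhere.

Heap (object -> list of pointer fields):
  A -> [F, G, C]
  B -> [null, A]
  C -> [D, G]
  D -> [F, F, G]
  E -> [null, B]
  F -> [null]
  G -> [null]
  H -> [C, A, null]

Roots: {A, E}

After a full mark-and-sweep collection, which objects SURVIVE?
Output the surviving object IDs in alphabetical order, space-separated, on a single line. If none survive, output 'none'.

Roots: A E
Mark A: refs=F G C, marked=A
Mark E: refs=null B, marked=A E
Mark F: refs=null, marked=A E F
Mark G: refs=null, marked=A E F G
Mark C: refs=D G, marked=A C E F G
Mark B: refs=null A, marked=A B C E F G
Mark D: refs=F F G, marked=A B C D E F G
Unmarked (collected): H

Answer: A B C D E F G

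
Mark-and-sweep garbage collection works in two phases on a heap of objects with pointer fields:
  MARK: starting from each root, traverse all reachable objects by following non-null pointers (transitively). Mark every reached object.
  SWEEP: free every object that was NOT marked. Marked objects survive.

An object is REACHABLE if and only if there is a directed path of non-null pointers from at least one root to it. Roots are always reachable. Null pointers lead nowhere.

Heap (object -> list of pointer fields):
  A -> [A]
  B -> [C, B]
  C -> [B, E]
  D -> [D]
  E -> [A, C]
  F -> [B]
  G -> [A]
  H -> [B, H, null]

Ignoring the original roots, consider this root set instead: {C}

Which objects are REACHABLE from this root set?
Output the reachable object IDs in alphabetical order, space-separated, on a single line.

Answer: A B C E

Derivation:
Roots: C
Mark C: refs=B E, marked=C
Mark B: refs=C B, marked=B C
Mark E: refs=A C, marked=B C E
Mark A: refs=A, marked=A B C E
Unmarked (collected): D F G H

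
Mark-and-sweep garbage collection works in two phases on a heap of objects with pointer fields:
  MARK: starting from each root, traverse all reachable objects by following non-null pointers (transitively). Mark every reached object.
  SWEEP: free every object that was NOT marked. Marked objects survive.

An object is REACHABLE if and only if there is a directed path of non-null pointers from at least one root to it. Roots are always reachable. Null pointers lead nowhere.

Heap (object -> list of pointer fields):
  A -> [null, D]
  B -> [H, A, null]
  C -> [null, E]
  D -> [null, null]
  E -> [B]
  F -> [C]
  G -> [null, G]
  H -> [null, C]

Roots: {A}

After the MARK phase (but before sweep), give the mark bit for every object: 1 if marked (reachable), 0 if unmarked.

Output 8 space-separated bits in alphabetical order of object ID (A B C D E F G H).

Roots: A
Mark A: refs=null D, marked=A
Mark D: refs=null null, marked=A D
Unmarked (collected): B C E F G H

Answer: 1 0 0 1 0 0 0 0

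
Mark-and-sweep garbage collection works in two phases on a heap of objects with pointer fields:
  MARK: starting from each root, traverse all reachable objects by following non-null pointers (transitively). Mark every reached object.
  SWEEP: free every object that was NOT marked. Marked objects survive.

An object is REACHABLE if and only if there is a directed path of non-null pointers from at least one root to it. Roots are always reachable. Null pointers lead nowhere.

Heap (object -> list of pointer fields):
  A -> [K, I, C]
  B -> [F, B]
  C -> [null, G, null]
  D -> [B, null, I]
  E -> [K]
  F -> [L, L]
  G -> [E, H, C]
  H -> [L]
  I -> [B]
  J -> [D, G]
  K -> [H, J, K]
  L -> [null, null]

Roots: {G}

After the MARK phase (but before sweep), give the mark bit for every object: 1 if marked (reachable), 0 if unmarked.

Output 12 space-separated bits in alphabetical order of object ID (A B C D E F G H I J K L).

Roots: G
Mark G: refs=E H C, marked=G
Mark E: refs=K, marked=E G
Mark H: refs=L, marked=E G H
Mark C: refs=null G null, marked=C E G H
Mark K: refs=H J K, marked=C E G H K
Mark L: refs=null null, marked=C E G H K L
Mark J: refs=D G, marked=C E G H J K L
Mark D: refs=B null I, marked=C D E G H J K L
Mark B: refs=F B, marked=B C D E G H J K L
Mark I: refs=B, marked=B C D E G H I J K L
Mark F: refs=L L, marked=B C D E F G H I J K L
Unmarked (collected): A

Answer: 0 1 1 1 1 1 1 1 1 1 1 1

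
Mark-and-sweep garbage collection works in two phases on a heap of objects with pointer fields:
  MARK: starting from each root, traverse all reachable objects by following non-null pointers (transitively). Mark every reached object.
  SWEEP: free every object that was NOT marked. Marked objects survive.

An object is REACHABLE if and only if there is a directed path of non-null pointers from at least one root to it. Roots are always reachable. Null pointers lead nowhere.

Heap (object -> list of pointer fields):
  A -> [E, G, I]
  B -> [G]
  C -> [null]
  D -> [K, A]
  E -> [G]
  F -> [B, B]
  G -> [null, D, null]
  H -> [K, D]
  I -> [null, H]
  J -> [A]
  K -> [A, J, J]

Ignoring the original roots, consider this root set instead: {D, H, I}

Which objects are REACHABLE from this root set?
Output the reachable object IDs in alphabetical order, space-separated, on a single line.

Roots: D H I
Mark D: refs=K A, marked=D
Mark H: refs=K D, marked=D H
Mark I: refs=null H, marked=D H I
Mark K: refs=A J J, marked=D H I K
Mark A: refs=E G I, marked=A D H I K
Mark J: refs=A, marked=A D H I J K
Mark E: refs=G, marked=A D E H I J K
Mark G: refs=null D null, marked=A D E G H I J K
Unmarked (collected): B C F

Answer: A D E G H I J K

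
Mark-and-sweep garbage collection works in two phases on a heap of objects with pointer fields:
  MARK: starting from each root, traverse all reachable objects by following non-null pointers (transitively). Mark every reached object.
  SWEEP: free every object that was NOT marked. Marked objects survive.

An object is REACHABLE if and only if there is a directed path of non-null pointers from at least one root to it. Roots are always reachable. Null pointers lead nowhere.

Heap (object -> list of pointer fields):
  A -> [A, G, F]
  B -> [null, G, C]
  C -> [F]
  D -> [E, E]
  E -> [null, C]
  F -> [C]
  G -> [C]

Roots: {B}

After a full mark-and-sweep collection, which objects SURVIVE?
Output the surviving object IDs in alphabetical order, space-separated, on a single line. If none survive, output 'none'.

Answer: B C F G

Derivation:
Roots: B
Mark B: refs=null G C, marked=B
Mark G: refs=C, marked=B G
Mark C: refs=F, marked=B C G
Mark F: refs=C, marked=B C F G
Unmarked (collected): A D E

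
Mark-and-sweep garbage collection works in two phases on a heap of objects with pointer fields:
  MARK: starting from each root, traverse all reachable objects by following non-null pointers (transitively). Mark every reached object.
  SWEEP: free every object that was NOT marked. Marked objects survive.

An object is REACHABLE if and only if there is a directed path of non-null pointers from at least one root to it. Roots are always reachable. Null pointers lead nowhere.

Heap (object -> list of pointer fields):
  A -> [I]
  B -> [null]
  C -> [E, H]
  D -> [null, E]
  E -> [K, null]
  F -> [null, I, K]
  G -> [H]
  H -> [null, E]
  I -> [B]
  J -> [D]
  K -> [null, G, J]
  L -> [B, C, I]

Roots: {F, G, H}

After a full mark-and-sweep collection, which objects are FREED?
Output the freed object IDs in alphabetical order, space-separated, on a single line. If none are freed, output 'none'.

Answer: A C L

Derivation:
Roots: F G H
Mark F: refs=null I K, marked=F
Mark G: refs=H, marked=F G
Mark H: refs=null E, marked=F G H
Mark I: refs=B, marked=F G H I
Mark K: refs=null G J, marked=F G H I K
Mark E: refs=K null, marked=E F G H I K
Mark B: refs=null, marked=B E F G H I K
Mark J: refs=D, marked=B E F G H I J K
Mark D: refs=null E, marked=B D E F G H I J K
Unmarked (collected): A C L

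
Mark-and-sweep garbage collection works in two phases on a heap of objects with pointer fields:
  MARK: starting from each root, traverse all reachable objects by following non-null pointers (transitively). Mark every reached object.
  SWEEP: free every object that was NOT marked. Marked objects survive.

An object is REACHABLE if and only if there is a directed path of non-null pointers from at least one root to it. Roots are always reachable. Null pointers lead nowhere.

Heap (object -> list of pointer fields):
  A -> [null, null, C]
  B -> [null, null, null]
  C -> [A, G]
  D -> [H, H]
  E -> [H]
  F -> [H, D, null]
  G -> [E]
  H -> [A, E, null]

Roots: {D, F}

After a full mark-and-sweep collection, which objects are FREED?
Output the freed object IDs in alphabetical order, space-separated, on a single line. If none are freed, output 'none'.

Answer: B

Derivation:
Roots: D F
Mark D: refs=H H, marked=D
Mark F: refs=H D null, marked=D F
Mark H: refs=A E null, marked=D F H
Mark A: refs=null null C, marked=A D F H
Mark E: refs=H, marked=A D E F H
Mark C: refs=A G, marked=A C D E F H
Mark G: refs=E, marked=A C D E F G H
Unmarked (collected): B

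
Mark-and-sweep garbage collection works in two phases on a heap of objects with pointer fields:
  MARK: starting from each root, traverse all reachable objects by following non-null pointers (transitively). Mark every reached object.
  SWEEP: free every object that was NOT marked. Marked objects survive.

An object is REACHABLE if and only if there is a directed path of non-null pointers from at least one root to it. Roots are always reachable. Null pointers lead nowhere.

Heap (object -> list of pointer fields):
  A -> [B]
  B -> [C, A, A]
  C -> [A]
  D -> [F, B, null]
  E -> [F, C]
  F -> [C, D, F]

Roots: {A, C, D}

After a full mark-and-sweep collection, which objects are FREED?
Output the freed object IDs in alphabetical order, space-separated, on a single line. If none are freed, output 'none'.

Answer: E

Derivation:
Roots: A C D
Mark A: refs=B, marked=A
Mark C: refs=A, marked=A C
Mark D: refs=F B null, marked=A C D
Mark B: refs=C A A, marked=A B C D
Mark F: refs=C D F, marked=A B C D F
Unmarked (collected): E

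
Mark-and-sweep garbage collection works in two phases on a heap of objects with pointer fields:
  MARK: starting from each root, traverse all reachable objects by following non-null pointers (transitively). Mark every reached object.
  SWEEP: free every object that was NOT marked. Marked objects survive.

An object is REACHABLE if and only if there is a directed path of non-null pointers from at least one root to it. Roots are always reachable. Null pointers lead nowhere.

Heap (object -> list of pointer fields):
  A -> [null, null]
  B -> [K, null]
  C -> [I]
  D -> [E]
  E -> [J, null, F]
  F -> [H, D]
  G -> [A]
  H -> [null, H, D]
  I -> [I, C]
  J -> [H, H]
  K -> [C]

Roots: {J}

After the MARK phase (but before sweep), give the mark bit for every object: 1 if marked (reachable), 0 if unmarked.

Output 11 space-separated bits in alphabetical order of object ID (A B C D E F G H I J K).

Roots: J
Mark J: refs=H H, marked=J
Mark H: refs=null H D, marked=H J
Mark D: refs=E, marked=D H J
Mark E: refs=J null F, marked=D E H J
Mark F: refs=H D, marked=D E F H J
Unmarked (collected): A B C G I K

Answer: 0 0 0 1 1 1 0 1 0 1 0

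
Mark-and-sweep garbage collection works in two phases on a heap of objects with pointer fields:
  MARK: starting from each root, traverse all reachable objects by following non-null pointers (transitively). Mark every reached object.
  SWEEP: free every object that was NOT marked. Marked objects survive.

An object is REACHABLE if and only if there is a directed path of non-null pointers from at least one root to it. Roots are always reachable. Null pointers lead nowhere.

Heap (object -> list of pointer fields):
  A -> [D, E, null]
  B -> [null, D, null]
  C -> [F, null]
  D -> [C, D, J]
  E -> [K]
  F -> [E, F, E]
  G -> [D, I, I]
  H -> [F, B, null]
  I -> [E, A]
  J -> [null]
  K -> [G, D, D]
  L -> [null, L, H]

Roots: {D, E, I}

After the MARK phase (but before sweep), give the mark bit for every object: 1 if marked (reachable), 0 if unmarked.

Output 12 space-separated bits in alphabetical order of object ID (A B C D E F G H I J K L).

Roots: D E I
Mark D: refs=C D J, marked=D
Mark E: refs=K, marked=D E
Mark I: refs=E A, marked=D E I
Mark C: refs=F null, marked=C D E I
Mark J: refs=null, marked=C D E I J
Mark K: refs=G D D, marked=C D E I J K
Mark A: refs=D E null, marked=A C D E I J K
Mark F: refs=E F E, marked=A C D E F I J K
Mark G: refs=D I I, marked=A C D E F G I J K
Unmarked (collected): B H L

Answer: 1 0 1 1 1 1 1 0 1 1 1 0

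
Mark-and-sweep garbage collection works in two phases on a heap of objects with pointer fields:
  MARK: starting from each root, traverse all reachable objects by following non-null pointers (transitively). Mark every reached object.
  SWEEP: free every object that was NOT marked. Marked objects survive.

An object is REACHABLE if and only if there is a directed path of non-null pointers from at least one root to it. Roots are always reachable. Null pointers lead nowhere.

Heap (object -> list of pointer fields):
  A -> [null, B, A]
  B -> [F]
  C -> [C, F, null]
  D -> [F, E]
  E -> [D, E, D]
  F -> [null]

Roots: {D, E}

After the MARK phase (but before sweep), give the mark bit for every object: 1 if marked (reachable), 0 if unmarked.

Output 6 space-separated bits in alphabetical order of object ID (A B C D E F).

Roots: D E
Mark D: refs=F E, marked=D
Mark E: refs=D E D, marked=D E
Mark F: refs=null, marked=D E F
Unmarked (collected): A B C

Answer: 0 0 0 1 1 1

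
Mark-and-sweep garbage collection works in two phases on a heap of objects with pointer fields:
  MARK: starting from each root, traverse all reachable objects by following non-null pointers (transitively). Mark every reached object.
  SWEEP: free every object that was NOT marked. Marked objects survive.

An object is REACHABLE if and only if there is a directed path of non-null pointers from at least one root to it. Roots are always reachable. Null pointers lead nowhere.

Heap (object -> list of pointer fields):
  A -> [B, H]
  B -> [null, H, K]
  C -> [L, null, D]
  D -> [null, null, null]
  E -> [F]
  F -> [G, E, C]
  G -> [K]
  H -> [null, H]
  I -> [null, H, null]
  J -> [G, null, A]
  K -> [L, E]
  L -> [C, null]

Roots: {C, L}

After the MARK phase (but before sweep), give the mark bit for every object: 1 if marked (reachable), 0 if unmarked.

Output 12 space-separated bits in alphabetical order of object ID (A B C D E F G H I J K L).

Answer: 0 0 1 1 0 0 0 0 0 0 0 1

Derivation:
Roots: C L
Mark C: refs=L null D, marked=C
Mark L: refs=C null, marked=C L
Mark D: refs=null null null, marked=C D L
Unmarked (collected): A B E F G H I J K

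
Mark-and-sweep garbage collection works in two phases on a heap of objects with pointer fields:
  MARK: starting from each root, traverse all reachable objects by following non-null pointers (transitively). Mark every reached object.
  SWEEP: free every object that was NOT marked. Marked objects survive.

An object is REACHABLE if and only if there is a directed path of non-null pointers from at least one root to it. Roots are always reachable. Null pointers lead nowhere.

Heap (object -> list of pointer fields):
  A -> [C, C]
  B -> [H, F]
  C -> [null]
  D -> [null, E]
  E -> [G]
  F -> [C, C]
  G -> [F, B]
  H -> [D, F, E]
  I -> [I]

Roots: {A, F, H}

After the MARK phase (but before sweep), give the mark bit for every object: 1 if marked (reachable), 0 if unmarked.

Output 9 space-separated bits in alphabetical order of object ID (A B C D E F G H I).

Answer: 1 1 1 1 1 1 1 1 0

Derivation:
Roots: A F H
Mark A: refs=C C, marked=A
Mark F: refs=C C, marked=A F
Mark H: refs=D F E, marked=A F H
Mark C: refs=null, marked=A C F H
Mark D: refs=null E, marked=A C D F H
Mark E: refs=G, marked=A C D E F H
Mark G: refs=F B, marked=A C D E F G H
Mark B: refs=H F, marked=A B C D E F G H
Unmarked (collected): I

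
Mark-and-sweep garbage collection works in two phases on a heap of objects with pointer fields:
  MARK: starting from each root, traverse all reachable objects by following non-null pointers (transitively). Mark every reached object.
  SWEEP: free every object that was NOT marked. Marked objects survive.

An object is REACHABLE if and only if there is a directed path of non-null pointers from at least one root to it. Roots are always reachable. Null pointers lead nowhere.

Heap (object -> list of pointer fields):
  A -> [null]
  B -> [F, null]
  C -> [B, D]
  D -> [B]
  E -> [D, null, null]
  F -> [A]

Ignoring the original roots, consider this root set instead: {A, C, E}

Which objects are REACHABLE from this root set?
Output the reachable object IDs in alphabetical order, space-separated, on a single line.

Answer: A B C D E F

Derivation:
Roots: A C E
Mark A: refs=null, marked=A
Mark C: refs=B D, marked=A C
Mark E: refs=D null null, marked=A C E
Mark B: refs=F null, marked=A B C E
Mark D: refs=B, marked=A B C D E
Mark F: refs=A, marked=A B C D E F
Unmarked (collected): (none)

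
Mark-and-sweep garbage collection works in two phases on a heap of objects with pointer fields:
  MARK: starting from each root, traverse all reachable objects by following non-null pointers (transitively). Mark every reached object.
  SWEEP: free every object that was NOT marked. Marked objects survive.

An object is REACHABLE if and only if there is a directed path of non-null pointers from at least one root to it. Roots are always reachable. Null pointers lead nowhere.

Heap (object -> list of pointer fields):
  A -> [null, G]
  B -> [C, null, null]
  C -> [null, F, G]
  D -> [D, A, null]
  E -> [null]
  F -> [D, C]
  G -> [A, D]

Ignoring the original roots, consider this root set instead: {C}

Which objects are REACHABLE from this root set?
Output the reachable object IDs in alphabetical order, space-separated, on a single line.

Answer: A C D F G

Derivation:
Roots: C
Mark C: refs=null F G, marked=C
Mark F: refs=D C, marked=C F
Mark G: refs=A D, marked=C F G
Mark D: refs=D A null, marked=C D F G
Mark A: refs=null G, marked=A C D F G
Unmarked (collected): B E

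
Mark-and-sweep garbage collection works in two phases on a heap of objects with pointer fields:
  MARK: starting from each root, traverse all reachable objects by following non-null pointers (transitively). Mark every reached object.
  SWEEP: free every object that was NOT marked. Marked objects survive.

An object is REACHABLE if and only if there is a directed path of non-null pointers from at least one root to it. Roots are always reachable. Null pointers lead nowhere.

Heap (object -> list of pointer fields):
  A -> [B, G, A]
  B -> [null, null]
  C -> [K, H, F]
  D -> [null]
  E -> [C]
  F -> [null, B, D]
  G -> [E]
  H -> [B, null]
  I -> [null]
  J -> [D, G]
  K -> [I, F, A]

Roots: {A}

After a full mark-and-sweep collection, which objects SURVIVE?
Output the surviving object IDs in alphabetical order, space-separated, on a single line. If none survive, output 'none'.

Answer: A B C D E F G H I K

Derivation:
Roots: A
Mark A: refs=B G A, marked=A
Mark B: refs=null null, marked=A B
Mark G: refs=E, marked=A B G
Mark E: refs=C, marked=A B E G
Mark C: refs=K H F, marked=A B C E G
Mark K: refs=I F A, marked=A B C E G K
Mark H: refs=B null, marked=A B C E G H K
Mark F: refs=null B D, marked=A B C E F G H K
Mark I: refs=null, marked=A B C E F G H I K
Mark D: refs=null, marked=A B C D E F G H I K
Unmarked (collected): J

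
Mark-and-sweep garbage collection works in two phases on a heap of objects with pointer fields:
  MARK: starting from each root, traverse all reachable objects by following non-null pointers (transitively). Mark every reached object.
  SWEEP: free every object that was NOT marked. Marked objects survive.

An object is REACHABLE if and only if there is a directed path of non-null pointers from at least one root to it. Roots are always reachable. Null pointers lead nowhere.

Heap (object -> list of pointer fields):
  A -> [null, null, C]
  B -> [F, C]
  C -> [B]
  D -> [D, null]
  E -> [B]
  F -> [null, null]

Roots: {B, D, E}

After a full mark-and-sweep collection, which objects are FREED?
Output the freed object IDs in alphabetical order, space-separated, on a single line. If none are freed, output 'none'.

Answer: A

Derivation:
Roots: B D E
Mark B: refs=F C, marked=B
Mark D: refs=D null, marked=B D
Mark E: refs=B, marked=B D E
Mark F: refs=null null, marked=B D E F
Mark C: refs=B, marked=B C D E F
Unmarked (collected): A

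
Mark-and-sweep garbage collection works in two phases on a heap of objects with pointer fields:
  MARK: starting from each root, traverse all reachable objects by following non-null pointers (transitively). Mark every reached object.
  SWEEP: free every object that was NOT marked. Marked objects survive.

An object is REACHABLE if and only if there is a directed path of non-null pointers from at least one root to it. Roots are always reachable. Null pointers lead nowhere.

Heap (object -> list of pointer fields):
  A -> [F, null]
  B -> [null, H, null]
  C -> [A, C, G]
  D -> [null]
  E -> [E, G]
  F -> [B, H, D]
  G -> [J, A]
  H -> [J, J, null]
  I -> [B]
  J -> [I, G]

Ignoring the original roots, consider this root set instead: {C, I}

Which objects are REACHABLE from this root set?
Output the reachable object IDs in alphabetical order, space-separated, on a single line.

Answer: A B C D F G H I J

Derivation:
Roots: C I
Mark C: refs=A C G, marked=C
Mark I: refs=B, marked=C I
Mark A: refs=F null, marked=A C I
Mark G: refs=J A, marked=A C G I
Mark B: refs=null H null, marked=A B C G I
Mark F: refs=B H D, marked=A B C F G I
Mark J: refs=I G, marked=A B C F G I J
Mark H: refs=J J null, marked=A B C F G H I J
Mark D: refs=null, marked=A B C D F G H I J
Unmarked (collected): E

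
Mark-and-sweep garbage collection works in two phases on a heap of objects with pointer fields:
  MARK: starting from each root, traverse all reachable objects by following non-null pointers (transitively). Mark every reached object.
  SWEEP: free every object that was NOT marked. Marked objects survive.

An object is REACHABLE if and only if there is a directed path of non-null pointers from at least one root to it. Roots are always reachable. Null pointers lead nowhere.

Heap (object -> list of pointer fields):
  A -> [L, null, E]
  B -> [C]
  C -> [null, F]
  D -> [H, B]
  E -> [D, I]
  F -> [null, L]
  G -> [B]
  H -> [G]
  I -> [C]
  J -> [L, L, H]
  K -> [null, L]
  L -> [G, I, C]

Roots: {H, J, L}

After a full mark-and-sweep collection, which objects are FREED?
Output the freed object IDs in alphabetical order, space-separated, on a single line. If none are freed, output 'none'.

Answer: A D E K

Derivation:
Roots: H J L
Mark H: refs=G, marked=H
Mark J: refs=L L H, marked=H J
Mark L: refs=G I C, marked=H J L
Mark G: refs=B, marked=G H J L
Mark I: refs=C, marked=G H I J L
Mark C: refs=null F, marked=C G H I J L
Mark B: refs=C, marked=B C G H I J L
Mark F: refs=null L, marked=B C F G H I J L
Unmarked (collected): A D E K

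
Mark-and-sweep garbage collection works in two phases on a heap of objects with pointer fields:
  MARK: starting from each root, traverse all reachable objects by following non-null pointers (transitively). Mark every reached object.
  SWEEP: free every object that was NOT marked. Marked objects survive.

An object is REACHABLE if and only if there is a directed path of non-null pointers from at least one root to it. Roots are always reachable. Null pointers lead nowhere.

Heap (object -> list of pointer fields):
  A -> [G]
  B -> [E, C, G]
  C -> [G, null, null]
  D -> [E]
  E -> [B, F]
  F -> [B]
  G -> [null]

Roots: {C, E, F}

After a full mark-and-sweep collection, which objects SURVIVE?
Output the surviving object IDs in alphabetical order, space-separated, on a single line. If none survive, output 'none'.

Roots: C E F
Mark C: refs=G null null, marked=C
Mark E: refs=B F, marked=C E
Mark F: refs=B, marked=C E F
Mark G: refs=null, marked=C E F G
Mark B: refs=E C G, marked=B C E F G
Unmarked (collected): A D

Answer: B C E F G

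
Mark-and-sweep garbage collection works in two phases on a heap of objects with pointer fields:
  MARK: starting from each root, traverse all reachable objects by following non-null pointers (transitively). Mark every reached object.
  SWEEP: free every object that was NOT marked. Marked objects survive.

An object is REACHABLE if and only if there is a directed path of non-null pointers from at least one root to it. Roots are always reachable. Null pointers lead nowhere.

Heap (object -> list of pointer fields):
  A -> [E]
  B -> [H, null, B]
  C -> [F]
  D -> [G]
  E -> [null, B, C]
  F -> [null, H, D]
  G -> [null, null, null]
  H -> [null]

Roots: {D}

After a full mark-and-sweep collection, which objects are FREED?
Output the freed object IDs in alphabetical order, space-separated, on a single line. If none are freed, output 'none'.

Roots: D
Mark D: refs=G, marked=D
Mark G: refs=null null null, marked=D G
Unmarked (collected): A B C E F H

Answer: A B C E F H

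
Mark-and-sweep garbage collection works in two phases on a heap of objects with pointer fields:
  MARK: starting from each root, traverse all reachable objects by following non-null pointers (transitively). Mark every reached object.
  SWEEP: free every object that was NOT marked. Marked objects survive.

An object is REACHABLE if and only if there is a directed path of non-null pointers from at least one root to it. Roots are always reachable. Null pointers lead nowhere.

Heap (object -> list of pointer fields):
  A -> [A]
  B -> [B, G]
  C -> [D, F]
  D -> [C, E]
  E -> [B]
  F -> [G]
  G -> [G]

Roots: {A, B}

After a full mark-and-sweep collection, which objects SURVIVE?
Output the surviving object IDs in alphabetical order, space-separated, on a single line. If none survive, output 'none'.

Answer: A B G

Derivation:
Roots: A B
Mark A: refs=A, marked=A
Mark B: refs=B G, marked=A B
Mark G: refs=G, marked=A B G
Unmarked (collected): C D E F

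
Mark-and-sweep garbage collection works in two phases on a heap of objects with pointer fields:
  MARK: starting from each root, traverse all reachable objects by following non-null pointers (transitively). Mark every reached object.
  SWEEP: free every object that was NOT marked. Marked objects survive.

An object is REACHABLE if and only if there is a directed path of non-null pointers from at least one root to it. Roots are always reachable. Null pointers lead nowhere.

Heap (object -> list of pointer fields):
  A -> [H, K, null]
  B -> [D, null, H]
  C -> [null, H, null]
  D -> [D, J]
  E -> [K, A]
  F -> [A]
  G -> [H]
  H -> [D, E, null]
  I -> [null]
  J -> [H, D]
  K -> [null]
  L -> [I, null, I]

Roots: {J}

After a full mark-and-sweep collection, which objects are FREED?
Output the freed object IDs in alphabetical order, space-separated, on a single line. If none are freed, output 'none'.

Roots: J
Mark J: refs=H D, marked=J
Mark H: refs=D E null, marked=H J
Mark D: refs=D J, marked=D H J
Mark E: refs=K A, marked=D E H J
Mark K: refs=null, marked=D E H J K
Mark A: refs=H K null, marked=A D E H J K
Unmarked (collected): B C F G I L

Answer: B C F G I L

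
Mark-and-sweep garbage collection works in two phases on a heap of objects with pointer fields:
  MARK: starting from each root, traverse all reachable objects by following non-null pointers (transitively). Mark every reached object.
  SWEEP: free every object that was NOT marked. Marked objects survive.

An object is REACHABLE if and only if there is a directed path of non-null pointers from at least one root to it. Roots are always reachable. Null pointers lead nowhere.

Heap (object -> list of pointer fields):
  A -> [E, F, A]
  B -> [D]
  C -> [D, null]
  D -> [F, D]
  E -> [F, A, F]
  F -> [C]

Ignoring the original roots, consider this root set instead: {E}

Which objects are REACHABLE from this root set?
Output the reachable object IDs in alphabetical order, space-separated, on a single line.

Roots: E
Mark E: refs=F A F, marked=E
Mark F: refs=C, marked=E F
Mark A: refs=E F A, marked=A E F
Mark C: refs=D null, marked=A C E F
Mark D: refs=F D, marked=A C D E F
Unmarked (collected): B

Answer: A C D E F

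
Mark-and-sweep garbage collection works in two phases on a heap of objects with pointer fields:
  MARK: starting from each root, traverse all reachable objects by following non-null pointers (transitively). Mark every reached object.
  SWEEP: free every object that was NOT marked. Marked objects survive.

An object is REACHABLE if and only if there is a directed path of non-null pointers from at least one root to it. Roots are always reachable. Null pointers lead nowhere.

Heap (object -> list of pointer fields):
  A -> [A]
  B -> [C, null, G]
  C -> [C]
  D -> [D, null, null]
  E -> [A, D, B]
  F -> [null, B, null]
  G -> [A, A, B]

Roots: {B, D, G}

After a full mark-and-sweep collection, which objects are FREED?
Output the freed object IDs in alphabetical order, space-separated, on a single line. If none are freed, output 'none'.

Roots: B D G
Mark B: refs=C null G, marked=B
Mark D: refs=D null null, marked=B D
Mark G: refs=A A B, marked=B D G
Mark C: refs=C, marked=B C D G
Mark A: refs=A, marked=A B C D G
Unmarked (collected): E F

Answer: E F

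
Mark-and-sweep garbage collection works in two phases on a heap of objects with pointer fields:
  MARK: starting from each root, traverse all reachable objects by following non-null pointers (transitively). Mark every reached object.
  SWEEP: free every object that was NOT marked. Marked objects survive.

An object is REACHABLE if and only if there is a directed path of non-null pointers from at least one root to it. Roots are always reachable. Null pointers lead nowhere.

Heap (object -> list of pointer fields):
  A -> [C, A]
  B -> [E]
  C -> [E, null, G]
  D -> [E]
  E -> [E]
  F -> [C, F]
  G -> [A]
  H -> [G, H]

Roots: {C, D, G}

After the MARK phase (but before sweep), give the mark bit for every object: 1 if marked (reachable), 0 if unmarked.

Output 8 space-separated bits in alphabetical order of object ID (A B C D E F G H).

Roots: C D G
Mark C: refs=E null G, marked=C
Mark D: refs=E, marked=C D
Mark G: refs=A, marked=C D G
Mark E: refs=E, marked=C D E G
Mark A: refs=C A, marked=A C D E G
Unmarked (collected): B F H

Answer: 1 0 1 1 1 0 1 0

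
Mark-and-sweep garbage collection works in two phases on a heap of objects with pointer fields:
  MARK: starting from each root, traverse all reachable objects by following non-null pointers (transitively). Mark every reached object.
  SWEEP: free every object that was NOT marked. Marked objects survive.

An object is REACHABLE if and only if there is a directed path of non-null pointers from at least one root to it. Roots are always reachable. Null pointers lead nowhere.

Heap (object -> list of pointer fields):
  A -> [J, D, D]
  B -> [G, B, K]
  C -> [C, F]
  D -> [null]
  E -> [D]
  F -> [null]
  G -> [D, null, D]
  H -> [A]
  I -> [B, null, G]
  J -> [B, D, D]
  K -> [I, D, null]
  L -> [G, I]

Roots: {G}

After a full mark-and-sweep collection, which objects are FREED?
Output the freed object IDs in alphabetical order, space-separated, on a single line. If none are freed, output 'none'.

Answer: A B C E F H I J K L

Derivation:
Roots: G
Mark G: refs=D null D, marked=G
Mark D: refs=null, marked=D G
Unmarked (collected): A B C E F H I J K L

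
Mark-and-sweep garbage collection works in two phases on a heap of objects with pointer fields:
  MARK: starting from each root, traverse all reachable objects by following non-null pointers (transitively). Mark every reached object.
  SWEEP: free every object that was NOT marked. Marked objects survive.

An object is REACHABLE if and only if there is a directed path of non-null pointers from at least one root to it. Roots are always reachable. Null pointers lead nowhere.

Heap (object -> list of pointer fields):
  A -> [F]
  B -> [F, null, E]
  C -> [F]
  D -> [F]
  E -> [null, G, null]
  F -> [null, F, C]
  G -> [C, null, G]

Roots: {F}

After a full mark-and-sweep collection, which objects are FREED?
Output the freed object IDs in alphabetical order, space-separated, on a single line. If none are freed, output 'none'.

Roots: F
Mark F: refs=null F C, marked=F
Mark C: refs=F, marked=C F
Unmarked (collected): A B D E G

Answer: A B D E G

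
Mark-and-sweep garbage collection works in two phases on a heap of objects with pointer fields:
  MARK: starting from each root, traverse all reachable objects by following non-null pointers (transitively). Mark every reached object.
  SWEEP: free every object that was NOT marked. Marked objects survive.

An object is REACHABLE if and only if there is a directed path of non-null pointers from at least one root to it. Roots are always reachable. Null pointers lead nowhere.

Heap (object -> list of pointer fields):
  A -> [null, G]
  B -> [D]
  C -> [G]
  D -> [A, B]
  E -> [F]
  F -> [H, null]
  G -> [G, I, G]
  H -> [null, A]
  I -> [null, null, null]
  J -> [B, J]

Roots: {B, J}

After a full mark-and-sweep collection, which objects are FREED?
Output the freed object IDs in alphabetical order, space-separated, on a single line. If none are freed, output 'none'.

Roots: B J
Mark B: refs=D, marked=B
Mark J: refs=B J, marked=B J
Mark D: refs=A B, marked=B D J
Mark A: refs=null G, marked=A B D J
Mark G: refs=G I G, marked=A B D G J
Mark I: refs=null null null, marked=A B D G I J
Unmarked (collected): C E F H

Answer: C E F H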